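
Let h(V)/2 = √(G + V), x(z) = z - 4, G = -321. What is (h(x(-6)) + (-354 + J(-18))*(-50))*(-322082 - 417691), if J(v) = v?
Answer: -13759777800 - 1479546*I*√331 ≈ -1.376e+10 - 2.6918e+7*I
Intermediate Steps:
x(z) = -4 + z
h(V) = 2*√(-321 + V)
(h(x(-6)) + (-354 + J(-18))*(-50))*(-322082 - 417691) = (2*√(-321 + (-4 - 6)) + (-354 - 18)*(-50))*(-322082 - 417691) = (2*√(-321 - 10) - 372*(-50))*(-739773) = (2*√(-331) + 18600)*(-739773) = (2*(I*√331) + 18600)*(-739773) = (2*I*√331 + 18600)*(-739773) = (18600 + 2*I*√331)*(-739773) = -13759777800 - 1479546*I*√331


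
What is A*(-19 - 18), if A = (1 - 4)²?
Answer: -333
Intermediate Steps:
A = 9 (A = (-3)² = 9)
A*(-19 - 18) = 9*(-19 - 18) = 9*(-37) = -333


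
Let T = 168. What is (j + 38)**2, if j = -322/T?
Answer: 187489/144 ≈ 1302.0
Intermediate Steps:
j = -23/12 (j = -322/168 = -322*1/168 = -23/12 ≈ -1.9167)
(j + 38)**2 = (-23/12 + 38)**2 = (433/12)**2 = 187489/144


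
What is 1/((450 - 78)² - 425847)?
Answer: -1/287463 ≈ -3.4787e-6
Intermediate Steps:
1/((450 - 78)² - 425847) = 1/(372² - 425847) = 1/(138384 - 425847) = 1/(-287463) = -1/287463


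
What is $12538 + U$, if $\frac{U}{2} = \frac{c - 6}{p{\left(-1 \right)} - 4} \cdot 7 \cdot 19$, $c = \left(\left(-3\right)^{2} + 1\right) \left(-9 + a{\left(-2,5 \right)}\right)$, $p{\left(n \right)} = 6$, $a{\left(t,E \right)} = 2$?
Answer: $2430$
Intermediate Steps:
$c = -70$ ($c = \left(\left(-3\right)^{2} + 1\right) \left(-9 + 2\right) = \left(9 + 1\right) \left(-7\right) = 10 \left(-7\right) = -70$)
$U = -10108$ ($U = 2 \frac{-70 - 6}{6 - 4} \cdot 7 \cdot 19 = 2 - \frac{76}{2} \cdot 7 \cdot 19 = 2 \left(-76\right) \frac{1}{2} \cdot 7 \cdot 19 = 2 \left(-38\right) 7 \cdot 19 = 2 \left(\left(-266\right) 19\right) = 2 \left(-5054\right) = -10108$)
$12538 + U = 12538 - 10108 = 2430$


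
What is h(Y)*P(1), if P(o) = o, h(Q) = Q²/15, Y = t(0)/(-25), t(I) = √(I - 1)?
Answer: -1/9375 ≈ -0.00010667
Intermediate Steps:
t(I) = √(-1 + I)
Y = -I/25 (Y = √(-1 + 0)/(-25) = √(-1)*(-1/25) = I*(-1/25) = -I/25 ≈ -0.04*I)
h(Q) = Q²/15 (h(Q) = Q²*(1/15) = Q²/15)
h(Y)*P(1) = ((-I/25)²/15)*1 = ((1/15)*(-1/625))*1 = -1/9375*1 = -1/9375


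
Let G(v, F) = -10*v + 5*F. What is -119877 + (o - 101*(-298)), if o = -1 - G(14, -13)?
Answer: -89575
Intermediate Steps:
o = 204 (o = -1 - (-10*14 + 5*(-13)) = -1 - (-140 - 65) = -1 - 1*(-205) = -1 + 205 = 204)
-119877 + (o - 101*(-298)) = -119877 + (204 - 101*(-298)) = -119877 + (204 + 30098) = -119877 + 30302 = -89575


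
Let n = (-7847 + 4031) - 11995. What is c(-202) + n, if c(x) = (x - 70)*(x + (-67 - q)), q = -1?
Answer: 57085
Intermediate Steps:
c(x) = (-70 + x)*(-66 + x) (c(x) = (x - 70)*(x + (-67 - 1*(-1))) = (-70 + x)*(x + (-67 + 1)) = (-70 + x)*(x - 66) = (-70 + x)*(-66 + x))
n = -15811 (n = -3816 - 11995 = -15811)
c(-202) + n = (4620 + (-202)**2 - 136*(-202)) - 15811 = (4620 + 40804 + 27472) - 15811 = 72896 - 15811 = 57085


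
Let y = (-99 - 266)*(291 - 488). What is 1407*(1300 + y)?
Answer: 102999435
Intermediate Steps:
y = 71905 (y = -365*(-197) = 71905)
1407*(1300 + y) = 1407*(1300 + 71905) = 1407*73205 = 102999435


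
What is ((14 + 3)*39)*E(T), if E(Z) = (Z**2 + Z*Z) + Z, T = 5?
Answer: 36465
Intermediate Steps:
E(Z) = Z + 2*Z**2 (E(Z) = (Z**2 + Z**2) + Z = 2*Z**2 + Z = Z + 2*Z**2)
((14 + 3)*39)*E(T) = ((14 + 3)*39)*(5*(1 + 2*5)) = (17*39)*(5*(1 + 10)) = 663*(5*11) = 663*55 = 36465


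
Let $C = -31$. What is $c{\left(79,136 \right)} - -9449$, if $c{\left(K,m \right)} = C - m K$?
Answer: $-1326$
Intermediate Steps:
$c{\left(K,m \right)} = -31 - K m$ ($c{\left(K,m \right)} = -31 - m K = -31 - K m$)
$c{\left(79,136 \right)} - -9449 = \left(-31 - 79 \cdot 136\right) - -9449 = \left(-31 - 10744\right) + 9449 = -10775 + 9449 = -1326$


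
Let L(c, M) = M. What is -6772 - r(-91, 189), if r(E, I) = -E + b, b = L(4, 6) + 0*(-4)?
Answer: -6869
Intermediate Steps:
b = 6 (b = 6 + 0*(-4) = 6 + 0 = 6)
r(E, I) = 6 - E (r(E, I) = -E + 6 = 6 - E)
-6772 - r(-91, 189) = -6772 - (6 - 1*(-91)) = -6772 - (6 + 91) = -6772 - 1*97 = -6772 - 97 = -6869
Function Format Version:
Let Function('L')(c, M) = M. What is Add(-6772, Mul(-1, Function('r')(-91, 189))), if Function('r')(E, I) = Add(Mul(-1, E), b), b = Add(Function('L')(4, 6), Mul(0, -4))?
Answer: -6869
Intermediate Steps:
b = 6 (b = Add(6, Mul(0, -4)) = Add(6, 0) = 6)
Function('r')(E, I) = Add(6, Mul(-1, E)) (Function('r')(E, I) = Add(Mul(-1, E), 6) = Add(6, Mul(-1, E)))
Add(-6772, Mul(-1, Function('r')(-91, 189))) = Add(-6772, Mul(-1, Add(6, Mul(-1, -91)))) = Add(-6772, Mul(-1, Add(6, 91))) = Add(-6772, Mul(-1, 97)) = Add(-6772, -97) = -6869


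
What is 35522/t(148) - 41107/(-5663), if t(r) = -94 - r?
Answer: -95606596/685223 ≈ -139.53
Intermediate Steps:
35522/t(148) - 41107/(-5663) = 35522/(-94 - 1*148) - 41107/(-5663) = 35522/(-94 - 148) - 41107*(-1/5663) = 35522/(-242) + 41107/5663 = 35522*(-1/242) + 41107/5663 = -17761/121 + 41107/5663 = -95606596/685223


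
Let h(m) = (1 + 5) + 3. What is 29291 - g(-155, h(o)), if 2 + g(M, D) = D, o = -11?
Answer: 29284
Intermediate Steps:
h(m) = 9 (h(m) = 6 + 3 = 9)
g(M, D) = -2 + D
29291 - g(-155, h(o)) = 29291 - (-2 + 9) = 29291 - 1*7 = 29291 - 7 = 29284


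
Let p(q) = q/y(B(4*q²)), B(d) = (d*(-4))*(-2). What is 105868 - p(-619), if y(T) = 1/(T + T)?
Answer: 15179412044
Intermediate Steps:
B(d) = 8*d (B(d) = -4*d*(-2) = 8*d)
y(T) = 1/(2*T)
p(q) = 64*q³ (p(q) = q/((1/(2*((8*(4*q²)))))) = q/((1/(2*((32*q²))))) = q/(((1/(32*q²))/2)) = q/((1/(64*q²))) = q*(64*q²) = 64*q³)
105868 - p(-619) = 105868 - 64*(-619)³ = 105868 - 64*(-237176659) = 105868 - 1*(-15179306176) = 105868 + 15179306176 = 15179412044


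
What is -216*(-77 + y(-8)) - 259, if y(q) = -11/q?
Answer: 16076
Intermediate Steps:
-216*(-77 + y(-8)) - 259 = -216*(-77 - 11/(-8)) - 259 = -216*(-77 - 11*(-⅛)) - 259 = -216*(-77 + 11/8) - 259 = -216*(-605/8) - 259 = 16335 - 259 = 16076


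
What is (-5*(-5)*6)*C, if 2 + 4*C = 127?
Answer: 9375/2 ≈ 4687.5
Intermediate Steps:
C = 125/4 (C = -½ + (¼)*127 = -½ + 127/4 = 125/4 ≈ 31.250)
(-5*(-5)*6)*C = (-5*(-5)*6)*(125/4) = (25*6)*(125/4) = 150*(125/4) = 9375/2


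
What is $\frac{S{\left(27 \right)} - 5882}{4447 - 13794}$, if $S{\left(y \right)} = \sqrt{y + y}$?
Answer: $\frac{5882}{9347} - \frac{3 \sqrt{6}}{9347} \approx 0.62851$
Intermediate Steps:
$S{\left(y \right)} = \sqrt{2} \sqrt{y}$ ($S{\left(y \right)} = \sqrt{2 y} = \sqrt{2} \sqrt{y}$)
$\frac{S{\left(27 \right)} - 5882}{4447 - 13794} = \frac{\sqrt{2} \sqrt{27} - 5882}{4447 - 13794} = \frac{\sqrt{2} \cdot 3 \sqrt{3} - 5882}{-9347} = \left(3 \sqrt{6} - 5882\right) \left(- \frac{1}{9347}\right) = \left(-5882 + 3 \sqrt{6}\right) \left(- \frac{1}{9347}\right) = \frac{5882}{9347} - \frac{3 \sqrt{6}}{9347}$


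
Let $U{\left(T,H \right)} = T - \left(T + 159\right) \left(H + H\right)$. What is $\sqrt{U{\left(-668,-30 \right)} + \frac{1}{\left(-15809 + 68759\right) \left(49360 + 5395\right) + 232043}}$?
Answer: $\frac{3 i \sqrt{29152274045239052739811}}{2899509293} \approx 176.66 i$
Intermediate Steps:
$U{\left(T,H \right)} = T - 2 H \left(159 + T\right)$ ($U{\left(T,H \right)} = T - \left(159 + T\right) 2 H = T - 2 H \left(159 + T\right)$)
$\sqrt{U{\left(-668,-30 \right)} + \frac{1}{\left(-15809 + 68759\right) \left(49360 + 5395\right) + 232043}} = \sqrt{\left(-668 - -9540 - \left(-60\right) \left(-668\right)\right) + \frac{1}{\left(-15809 + 68759\right) \left(49360 + 5395\right) + 232043}} = \sqrt{\left(-668 + 9540 - 40080\right) + \frac{1}{52950 \cdot 54755 + 232043}} = \sqrt{-31208 + \frac{1}{2899277250 + 232043}} = \sqrt{-31208 + \frac{1}{2899509293}} = \sqrt{- \frac{90487886015943}{2899509293}} = \frac{3 i \sqrt{29152274045239052739811}}{2899509293}$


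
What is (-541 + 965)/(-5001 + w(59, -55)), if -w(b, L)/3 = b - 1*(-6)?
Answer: -106/1299 ≈ -0.081601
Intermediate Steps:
w(b, L) = -18 - 3*b (w(b, L) = -3*(b - 1*(-6)) = -3*(b + 6) = -3*(6 + b) = -18 - 3*b)
(-541 + 965)/(-5001 + w(59, -55)) = (-541 + 965)/(-5001 + (-18 - 3*59)) = 424/(-5001 + (-18 - 177)) = 424/(-5001 - 195) = 424/(-5196) = 424*(-1/5196) = -106/1299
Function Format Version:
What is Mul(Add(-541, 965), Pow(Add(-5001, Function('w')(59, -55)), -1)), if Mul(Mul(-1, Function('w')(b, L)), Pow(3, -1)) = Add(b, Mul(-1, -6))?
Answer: Rational(-106, 1299) ≈ -0.081601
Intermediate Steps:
Function('w')(b, L) = Add(-18, Mul(-3, b)) (Function('w')(b, L) = Mul(-3, Add(b, Mul(-1, -6))) = Mul(-3, Add(b, 6)) = Mul(-3, Add(6, b)) = Add(-18, Mul(-3, b)))
Mul(Add(-541, 965), Pow(Add(-5001, Function('w')(59, -55)), -1)) = Mul(Add(-541, 965), Pow(Add(-5001, Add(-18, Mul(-3, 59))), -1)) = Mul(424, Pow(Add(-5001, Add(-18, -177)), -1)) = Mul(424, Pow(Add(-5001, -195), -1)) = Mul(424, Pow(-5196, -1)) = Mul(424, Rational(-1, 5196)) = Rational(-106, 1299)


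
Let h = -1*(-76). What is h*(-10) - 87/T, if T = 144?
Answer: -36509/48 ≈ -760.60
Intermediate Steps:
h = 76
h*(-10) - 87/T = 76*(-10) - 87/144 = -760 - 87*1/144 = -760 - 29/48 = -36509/48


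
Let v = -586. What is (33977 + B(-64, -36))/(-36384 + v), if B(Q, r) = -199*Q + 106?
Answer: -46819/36970 ≈ -1.2664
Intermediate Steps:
B(Q, r) = 106 - 199*Q
(33977 + B(-64, -36))/(-36384 + v) = (33977 + (106 - 199*(-64)))/(-36384 - 586) = (33977 + (106 + 12736))/(-36970) = (33977 + 12842)*(-1/36970) = 46819*(-1/36970) = -46819/36970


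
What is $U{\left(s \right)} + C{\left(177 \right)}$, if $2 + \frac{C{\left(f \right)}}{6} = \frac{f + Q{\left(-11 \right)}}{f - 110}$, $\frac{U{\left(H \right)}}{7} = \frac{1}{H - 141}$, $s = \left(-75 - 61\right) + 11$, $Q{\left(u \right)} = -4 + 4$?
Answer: $\frac{9737}{2546} \approx 3.8244$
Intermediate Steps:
$Q{\left(u \right)} = 0$
$s = -125$ ($s = -136 + 11 = -125$)
$U{\left(H \right)} = \frac{7}{-141 + H}$ ($U{\left(H \right)} = \frac{7}{H - 141} = \frac{7}{-141 + H}$)
$C{\left(f \right)} = -12 + \frac{6 f}{-110 + f}$ ($C{\left(f \right)} = -12 + 6 \frac{f + 0}{f - 110} = -12 + 6 \frac{f}{-110 + f} = -12 + \frac{6 f}{-110 + f}$)
$U{\left(s \right)} + C{\left(177 \right)} = \frac{7}{-141 - 125} + \frac{6 \left(220 - 177\right)}{-110 + 177} = \frac{7}{-266} + \frac{6 \left(220 - 177\right)}{67} = 7 \left(- \frac{1}{266}\right) + 6 \cdot \frac{1}{67} \cdot 43 = - \frac{1}{38} + \frac{258}{67} = \frac{9737}{2546}$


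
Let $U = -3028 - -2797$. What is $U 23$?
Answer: $-5313$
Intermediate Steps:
$U = -231$ ($U = -3028 + 2797 = -231$)
$U 23 = \left(-231\right) 23 = -5313$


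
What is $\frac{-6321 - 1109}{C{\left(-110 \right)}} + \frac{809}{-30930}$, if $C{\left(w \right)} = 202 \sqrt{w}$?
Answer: $- \frac{809}{30930} + \frac{743 i \sqrt{110}}{2222} \approx -0.026156 + 3.507 i$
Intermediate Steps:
$\frac{-6321 - 1109}{C{\left(-110 \right)}} + \frac{809}{-30930} = \frac{-6321 - 1109}{202 \sqrt{-110}} + \frac{809}{-30930} = - \frac{7430}{202 i \sqrt{110}} + 809 \left(- \frac{1}{30930}\right) = - \frac{7430}{202 i \sqrt{110}} - \frac{809}{30930} = - 7430 \left(- \frac{i \sqrt{110}}{22220}\right) - \frac{809}{30930} = \frac{743 i \sqrt{110}}{2222} - \frac{809}{30930} = - \frac{809}{30930} + \frac{743 i \sqrt{110}}{2222}$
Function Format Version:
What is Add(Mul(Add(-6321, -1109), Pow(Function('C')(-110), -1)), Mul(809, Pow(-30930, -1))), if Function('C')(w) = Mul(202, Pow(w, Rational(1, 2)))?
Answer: Add(Rational(-809, 30930), Mul(Rational(743, 2222), I, Pow(110, Rational(1, 2)))) ≈ Add(-0.026156, Mul(3.5070, I))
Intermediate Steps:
Add(Mul(Add(-6321, -1109), Pow(Function('C')(-110), -1)), Mul(809, Pow(-30930, -1))) = Add(Mul(Add(-6321, -1109), Pow(Mul(202, Pow(-110, Rational(1, 2))), -1)), Mul(809, Pow(-30930, -1))) = Add(Mul(-7430, Pow(Mul(202, Mul(I, Pow(110, Rational(1, 2)))), -1)), Mul(809, Rational(-1, 30930))) = Add(Mul(-7430, Pow(Mul(202, I, Pow(110, Rational(1, 2))), -1)), Rational(-809, 30930)) = Add(Mul(-7430, Mul(Rational(-1, 22220), I, Pow(110, Rational(1, 2)))), Rational(-809, 30930)) = Add(Mul(Rational(743, 2222), I, Pow(110, Rational(1, 2))), Rational(-809, 30930)) = Add(Rational(-809, 30930), Mul(Rational(743, 2222), I, Pow(110, Rational(1, 2))))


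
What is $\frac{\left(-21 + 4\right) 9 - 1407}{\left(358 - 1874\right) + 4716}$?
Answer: $- \frac{39}{80} \approx -0.4875$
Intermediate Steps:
$\frac{\left(-21 + 4\right) 9 - 1407}{\left(358 - 1874\right) + 4716} = \frac{\left(-17\right) 9 - 1407}{\left(358 - 1874\right) + 4716} = \frac{-153 - 1407}{-1516 + 4716} = - \frac{1560}{3200} = \left(-1560\right) \frac{1}{3200} = - \frac{39}{80}$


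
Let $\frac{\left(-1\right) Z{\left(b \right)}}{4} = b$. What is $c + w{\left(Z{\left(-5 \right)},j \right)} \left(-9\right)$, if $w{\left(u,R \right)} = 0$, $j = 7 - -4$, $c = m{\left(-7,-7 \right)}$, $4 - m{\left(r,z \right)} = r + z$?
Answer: $18$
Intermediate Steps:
$m{\left(r,z \right)} = 4 - r - z$ ($m{\left(r,z \right)} = 4 - \left(r + z\right) = 4 - r - z$)
$Z{\left(b \right)} = - 4 b$
$c = 18$ ($c = 4 - -7 - -7 = 4 + 7 + 7 = 18$)
$j = 11$ ($j = 7 + 4 = 11$)
$c + w{\left(Z{\left(-5 \right)},j \right)} \left(-9\right) = 18 + 0 \left(-9\right) = 18 + 0 = 18$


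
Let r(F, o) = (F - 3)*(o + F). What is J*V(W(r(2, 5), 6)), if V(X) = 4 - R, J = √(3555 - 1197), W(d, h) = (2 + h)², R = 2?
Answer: 6*√262 ≈ 97.119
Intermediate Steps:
r(F, o) = (-3 + F)*(F + o)
J = 3*√262 (J = √2358 = 3*√262 ≈ 48.559)
V(X) = 2 (V(X) = 4 - 1*2 = 4 - 2 = 2)
J*V(W(r(2, 5), 6)) = (3*√262)*2 = 6*√262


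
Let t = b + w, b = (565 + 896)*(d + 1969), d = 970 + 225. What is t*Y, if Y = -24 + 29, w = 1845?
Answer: 23122245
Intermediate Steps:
d = 1195
b = 4622604 (b = (565 + 896)*(1195 + 1969) = 1461*3164 = 4622604)
Y = 5
t = 4624449 (t = 4622604 + 1845 = 4624449)
t*Y = 4624449*5 = 23122245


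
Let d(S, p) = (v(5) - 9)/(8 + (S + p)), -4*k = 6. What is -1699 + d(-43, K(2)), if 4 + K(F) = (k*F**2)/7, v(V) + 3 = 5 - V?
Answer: -157979/93 ≈ -1698.7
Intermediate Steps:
v(V) = 2 - V (v(V) = -3 + (5 - V) = 2 - V)
k = -3/2 (k = -1/4*6 = -3/2 ≈ -1.5000)
K(F) = -4 - 3*F**2/14 (K(F) = -4 - 3*F**2/2/7 = -4 - 3*F**2/2*(1/7) = -4 - 3*F**2/14)
d(S, p) = -12/(8 + S + p) (d(S, p) = ((2 - 1*5) - 9)/(8 + (S + p)) = ((2 - 5) - 9)/(8 + S + p) = (-3 - 9)/(8 + S + p) = -12/(8 + S + p))
-1699 + d(-43, K(2)) = -1699 - 12/(8 - 43 + (-4 - 3/14*2**2)) = -1699 - 12/(8 - 43 + (-4 - 3/14*4)) = -1699 - 12/(8 - 43 + (-4 - 6/7)) = -1699 - 12/(8 - 43 - 34/7) = -1699 - 12/(-279/7) = -1699 - 12*(-7/279) = -1699 + 28/93 = -157979/93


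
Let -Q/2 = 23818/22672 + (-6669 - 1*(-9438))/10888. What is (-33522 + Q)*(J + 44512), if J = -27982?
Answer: -1068721532954835/1928537 ≈ -5.5416e+8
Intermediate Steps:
Q = -10065911/3857074 (Q = -2*(23818/22672 + (-6669 - 1*(-9438))/10888) = -2*(23818*(1/22672) + (-6669 + 9438)*(1/10888)) = -2*(11909/11336 + 2769*(1/10888)) = -2*(11909/11336 + 2769/10888) = -2*10065911/7714148 = -10065911/3857074 ≈ -2.6097)
(-33522 + Q)*(J + 44512) = (-33522 - 10065911/3857074)*(-27982 + 44512) = -129306900539/3857074*16530 = -1068721532954835/1928537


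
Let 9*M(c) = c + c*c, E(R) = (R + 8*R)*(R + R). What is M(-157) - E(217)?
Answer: -2534642/3 ≈ -8.4488e+5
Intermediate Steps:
E(R) = 18*R² (E(R) = (9*R)*(2*R) = 18*R²)
M(c) = c/9 + c²/9 (M(c) = (c + c*c)/9 = (c + c²)/9 = c/9 + c²/9)
M(-157) - E(217) = (⅑)*(-157)*(1 - 157) - 18*217² = (⅑)*(-157)*(-156) - 18*47089 = 8164/3 - 1*847602 = 8164/3 - 847602 = -2534642/3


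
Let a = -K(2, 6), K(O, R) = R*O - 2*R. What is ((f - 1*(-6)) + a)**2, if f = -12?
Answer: 36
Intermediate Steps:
K(O, R) = -2*R + O*R (K(O, R) = O*R - 2*R = -2*R + O*R)
a = 0 (a = -6*(-2 + 2) = -6*0 = -1*0 = 0)
((f - 1*(-6)) + a)**2 = ((-12 - 1*(-6)) + 0)**2 = ((-12 + 6) + 0)**2 = (-6 + 0)**2 = (-6)**2 = 36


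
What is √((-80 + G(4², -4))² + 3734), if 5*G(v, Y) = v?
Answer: √240806/5 ≈ 98.144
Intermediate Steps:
G(v, Y) = v/5
√((-80 + G(4², -4))² + 3734) = √((-80 + (⅕)*4²)² + 3734) = √((-80 + (⅕)*16)² + 3734) = √((-80 + 16/5)² + 3734) = √((-384/5)² + 3734) = √(147456/25 + 3734) = √(240806/25) = √240806/5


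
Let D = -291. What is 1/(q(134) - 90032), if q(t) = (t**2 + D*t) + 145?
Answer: -1/110925 ≈ -9.0151e-6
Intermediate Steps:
q(t) = 145 + t**2 - 291*t (q(t) = (t**2 - 291*t) + 145 = 145 + t**2 - 291*t)
1/(q(134) - 90032) = 1/((145 + 134**2 - 291*134) - 90032) = 1/((145 + 17956 - 38994) - 90032) = 1/(-20893 - 90032) = 1/(-110925) = -1/110925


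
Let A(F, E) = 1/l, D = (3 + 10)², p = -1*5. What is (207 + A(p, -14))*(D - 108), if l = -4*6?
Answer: 302987/24 ≈ 12624.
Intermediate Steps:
p = -5
D = 169 (D = 13² = 169)
l = -24
A(F, E) = -1/24 (A(F, E) = 1/(-24) = -1/24)
(207 + A(p, -14))*(D - 108) = (207 - 1/24)*(169 - 108) = (4967/24)*61 = 302987/24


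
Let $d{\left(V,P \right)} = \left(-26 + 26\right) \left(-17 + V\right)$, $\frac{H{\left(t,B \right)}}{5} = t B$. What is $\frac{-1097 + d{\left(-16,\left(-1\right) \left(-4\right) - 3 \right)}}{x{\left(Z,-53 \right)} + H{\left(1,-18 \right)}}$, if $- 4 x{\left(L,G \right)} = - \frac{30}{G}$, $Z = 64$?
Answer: $\frac{116282}{9555} \approx 12.17$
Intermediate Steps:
$x{\left(L,G \right)} = \frac{15}{2 G}$ ($x{\left(L,G \right)} = - \frac{\left(-30\right) \frac{1}{G}}{4} = \frac{15}{2 G}$)
$H{\left(t,B \right)} = 5 B t$ ($H{\left(t,B \right)} = 5 t B = 5 B t$)
$d{\left(V,P \right)} = 0$ ($d{\left(V,P \right)} = 0 \left(-17 + V\right) = 0$)
$\frac{-1097 + d{\left(-16,\left(-1\right) \left(-4\right) - 3 \right)}}{x{\left(Z,-53 \right)} + H{\left(1,-18 \right)}} = \frac{-1097 + 0}{\frac{15}{2 \left(-53\right)} + 5 \left(-18\right) 1} = - \frac{1097}{\frac{15}{2} \left(- \frac{1}{53}\right) - 90} = - \frac{1097}{- \frac{15}{106} - 90} = - \frac{1097}{- \frac{9555}{106}} = \left(-1097\right) \left(- \frac{106}{9555}\right) = \frac{116282}{9555}$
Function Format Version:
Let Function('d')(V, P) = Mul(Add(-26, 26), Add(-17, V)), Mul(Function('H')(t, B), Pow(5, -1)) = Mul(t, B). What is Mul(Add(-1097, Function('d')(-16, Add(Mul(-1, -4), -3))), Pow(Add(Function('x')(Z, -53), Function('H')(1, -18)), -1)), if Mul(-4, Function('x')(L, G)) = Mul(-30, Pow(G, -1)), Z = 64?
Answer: Rational(116282, 9555) ≈ 12.170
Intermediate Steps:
Function('x')(L, G) = Mul(Rational(15, 2), Pow(G, -1)) (Function('x')(L, G) = Mul(Rational(-1, 4), Mul(-30, Pow(G, -1))) = Mul(Rational(15, 2), Pow(G, -1)))
Function('H')(t, B) = Mul(5, B, t) (Function('H')(t, B) = Mul(5, Mul(t, B)) = Mul(5, Mul(B, t)) = Mul(5, B, t))
Function('d')(V, P) = 0 (Function('d')(V, P) = Mul(0, Add(-17, V)) = 0)
Mul(Add(-1097, Function('d')(-16, Add(Mul(-1, -4), -3))), Pow(Add(Function('x')(Z, -53), Function('H')(1, -18)), -1)) = Mul(Add(-1097, 0), Pow(Add(Mul(Rational(15, 2), Pow(-53, -1)), Mul(5, -18, 1)), -1)) = Mul(-1097, Pow(Add(Mul(Rational(15, 2), Rational(-1, 53)), -90), -1)) = Mul(-1097, Pow(Add(Rational(-15, 106), -90), -1)) = Mul(-1097, Pow(Rational(-9555, 106), -1)) = Mul(-1097, Rational(-106, 9555)) = Rational(116282, 9555)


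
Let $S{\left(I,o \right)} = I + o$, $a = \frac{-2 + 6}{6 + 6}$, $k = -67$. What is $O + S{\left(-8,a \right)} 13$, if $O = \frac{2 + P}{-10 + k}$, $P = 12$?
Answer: $- \frac{3295}{33} \approx -99.849$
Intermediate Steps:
$O = - \frac{2}{11}$ ($O = \frac{2 + 12}{-10 - 67} = \frac{14}{-77} = 14 \left(- \frac{1}{77}\right) = - \frac{2}{11} \approx -0.18182$)
$a = \frac{1}{3}$ ($a = \frac{4}{12} = 4 \cdot \frac{1}{12} = \frac{1}{3} \approx 0.33333$)
$O + S{\left(-8,a \right)} 13 = - \frac{2}{11} + \left(-8 + \frac{1}{3}\right) 13 = - \frac{2}{11} - \frac{299}{3} = - \frac{3295}{33}$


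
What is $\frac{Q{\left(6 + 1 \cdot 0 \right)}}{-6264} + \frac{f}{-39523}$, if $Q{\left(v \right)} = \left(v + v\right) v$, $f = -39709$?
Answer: $\frac{3415160}{3438501} \approx 0.99321$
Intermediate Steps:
$Q{\left(v \right)} = 2 v^{2}$ ($Q{\left(v \right)} = 2 v v = 2 v^{2}$)
$\frac{Q{\left(6 + 1 \cdot 0 \right)}}{-6264} + \frac{f}{-39523} = \frac{2 \left(6 + 1 \cdot 0\right)^{2}}{-6264} - \frac{39709}{-39523} = 2 \left(6 + 0\right)^{2} \left(- \frac{1}{6264}\right) - - \frac{39709}{39523} = 2 \cdot 6^{2} \left(- \frac{1}{6264}\right) + \frac{39709}{39523} = 2 \cdot 36 \left(- \frac{1}{6264}\right) + \frac{39709}{39523} = 72 \left(- \frac{1}{6264}\right) + \frac{39709}{39523} = - \frac{1}{87} + \frac{39709}{39523} = \frac{3415160}{3438501}$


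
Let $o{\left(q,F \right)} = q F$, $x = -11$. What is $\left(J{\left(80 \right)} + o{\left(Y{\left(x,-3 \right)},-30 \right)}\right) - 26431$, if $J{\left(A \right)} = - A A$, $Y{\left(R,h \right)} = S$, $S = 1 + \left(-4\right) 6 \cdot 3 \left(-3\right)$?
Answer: $-39341$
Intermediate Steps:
$S = 217$ ($S = 1 + \left(-24\right) 3 \left(-3\right) = 1 - -216 = 1 + 216 = 217$)
$Y{\left(R,h \right)} = 217$
$o{\left(q,F \right)} = F q$
$J{\left(A \right)} = - A^{2}$
$\left(J{\left(80 \right)} + o{\left(Y{\left(x,-3 \right)},-30 \right)}\right) - 26431 = \left(- 80^{2} - 6510\right) - 26431 = \left(\left(-1\right) 6400 - 6510\right) - 26431 = \left(-6400 - 6510\right) - 26431 = -12910 - 26431 = -39341$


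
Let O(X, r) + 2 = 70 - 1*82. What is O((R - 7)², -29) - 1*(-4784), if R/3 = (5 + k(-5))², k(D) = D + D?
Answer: 4770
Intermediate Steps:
k(D) = 2*D
R = 75 (R = 3*(5 + 2*(-5))² = 3*(5 - 10)² = 3*(-5)² = 3*25 = 75)
O(X, r) = -14 (O(X, r) = -2 + (70 - 1*82) = -2 + (70 - 82) = -2 - 12 = -14)
O((R - 7)², -29) - 1*(-4784) = -14 - 1*(-4784) = -14 + 4784 = 4770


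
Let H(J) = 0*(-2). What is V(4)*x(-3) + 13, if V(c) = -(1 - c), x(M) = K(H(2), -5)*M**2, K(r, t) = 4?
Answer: 121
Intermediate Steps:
H(J) = 0
x(M) = 4*M**2
V(c) = -1 + c
V(4)*x(-3) + 13 = (-1 + 4)*(4*(-3)**2) + 13 = 3*(4*9) + 13 = 3*36 + 13 = 108 + 13 = 121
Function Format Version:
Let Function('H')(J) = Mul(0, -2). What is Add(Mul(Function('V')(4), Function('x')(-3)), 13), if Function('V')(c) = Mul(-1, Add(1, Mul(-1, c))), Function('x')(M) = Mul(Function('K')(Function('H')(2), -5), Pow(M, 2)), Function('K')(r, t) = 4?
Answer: 121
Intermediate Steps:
Function('H')(J) = 0
Function('x')(M) = Mul(4, Pow(M, 2))
Function('V')(c) = Add(-1, c)
Add(Mul(Function('V')(4), Function('x')(-3)), 13) = Add(Mul(Add(-1, 4), Mul(4, Pow(-3, 2))), 13) = Add(Mul(3, Mul(4, 9)), 13) = Add(Mul(3, 36), 13) = Add(108, 13) = 121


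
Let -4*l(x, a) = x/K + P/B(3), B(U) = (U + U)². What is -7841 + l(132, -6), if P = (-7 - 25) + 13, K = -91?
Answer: -102741983/13104 ≈ -7840.5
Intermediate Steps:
B(U) = 4*U² (B(U) = (2*U)² = 4*U²)
P = -19 (P = -32 + 13 = -19)
l(x, a) = 19/144 + x/364 (l(x, a) = -(x/(-91) - 19/(4*3²))/4 = -(x*(-1/91) - 19/(4*9))/4 = -(-x/91 - 19/36)/4 = -(-19/36 - x/91)/4 = 19/144 + x/364)
-7841 + l(132, -6) = -7841 + (19/144 + (1/364)*132) = -7841 + (19/144 + 33/91) = -7841 + 6481/13104 = -102741983/13104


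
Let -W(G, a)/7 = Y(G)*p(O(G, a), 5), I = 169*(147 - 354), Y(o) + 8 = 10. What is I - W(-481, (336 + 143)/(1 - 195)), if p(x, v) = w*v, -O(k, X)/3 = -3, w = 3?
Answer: -34773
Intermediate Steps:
Y(o) = 2 (Y(o) = -8 + 10 = 2)
O(k, X) = 9 (O(k, X) = -3*(-3) = 9)
p(x, v) = 3*v
I = -34983 (I = 169*(-207) = -34983)
W(G, a) = -210 (W(G, a) = -14*3*5 = -14*15 = -7*30 = -210)
I - W(-481, (336 + 143)/(1 - 195)) = -34983 - 1*(-210) = -34983 + 210 = -34773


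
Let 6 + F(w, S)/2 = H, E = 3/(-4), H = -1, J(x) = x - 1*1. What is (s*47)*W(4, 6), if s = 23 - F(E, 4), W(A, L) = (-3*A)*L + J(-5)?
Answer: -135642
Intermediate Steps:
J(x) = -1 + x (J(x) = x - 1 = -1 + x)
E = -¾ (E = 3*(-¼) = -¾ ≈ -0.75000)
F(w, S) = -14 (F(w, S) = -12 + 2*(-1) = -12 - 2 = -14)
W(A, L) = -6 - 3*A*L (W(A, L) = (-3*A)*L + (-1 - 5) = -3*A*L - 6 = -6 - 3*A*L)
s = 37 (s = 23 - 1*(-14) = 23 + 14 = 37)
(s*47)*W(4, 6) = (37*47)*(-6 - 3*4*6) = 1739*(-6 - 72) = 1739*(-78) = -135642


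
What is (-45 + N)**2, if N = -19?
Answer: 4096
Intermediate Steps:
(-45 + N)**2 = (-45 - 19)**2 = (-64)**2 = 4096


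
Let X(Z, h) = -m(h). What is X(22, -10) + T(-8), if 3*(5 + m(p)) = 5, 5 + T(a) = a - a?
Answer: -5/3 ≈ -1.6667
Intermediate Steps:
T(a) = -5 (T(a) = -5 + (a - a) = -5 + 0 = -5)
m(p) = -10/3 (m(p) = -5 + (⅓)*5 = -5 + 5/3 = -10/3)
X(Z, h) = 10/3 (X(Z, h) = -1*(-10/3) = 10/3)
X(22, -10) + T(-8) = 10/3 - 5 = -5/3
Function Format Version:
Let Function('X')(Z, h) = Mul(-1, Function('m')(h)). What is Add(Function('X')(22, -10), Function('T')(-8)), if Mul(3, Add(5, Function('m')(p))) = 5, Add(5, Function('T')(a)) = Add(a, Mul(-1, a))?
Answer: Rational(-5, 3) ≈ -1.6667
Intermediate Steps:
Function('T')(a) = -5 (Function('T')(a) = Add(-5, Add(a, Mul(-1, a))) = Add(-5, 0) = -5)
Function('m')(p) = Rational(-10, 3) (Function('m')(p) = Add(-5, Mul(Rational(1, 3), 5)) = Add(-5, Rational(5, 3)) = Rational(-10, 3))
Function('X')(Z, h) = Rational(10, 3) (Function('X')(Z, h) = Mul(-1, Rational(-10, 3)) = Rational(10, 3))
Add(Function('X')(22, -10), Function('T')(-8)) = Add(Rational(10, 3), -5) = Rational(-5, 3)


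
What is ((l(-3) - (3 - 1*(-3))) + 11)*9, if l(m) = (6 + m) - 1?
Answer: 63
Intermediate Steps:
l(m) = 5 + m
((l(-3) - (3 - 1*(-3))) + 11)*9 = (((5 - 3) - (3 - 1*(-3))) + 11)*9 = ((2 - (3 + 3)) + 11)*9 = ((2 - 1*6) + 11)*9 = ((2 - 6) + 11)*9 = (-4 + 11)*9 = 7*9 = 63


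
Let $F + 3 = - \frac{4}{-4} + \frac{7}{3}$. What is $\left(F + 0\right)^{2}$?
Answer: $\frac{1}{9} \approx 0.11111$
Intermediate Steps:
$F = \frac{1}{3}$ ($F = -3 + \left(- \frac{4}{-4} + \frac{7}{3}\right) = -3 + \left(\left(-4\right) \left(- \frac{1}{4}\right) + 7 \cdot \frac{1}{3}\right) = -3 + \left(1 + \frac{7}{3}\right) = -3 + \frac{10}{3} = \frac{1}{3} \approx 0.33333$)
$\left(F + 0\right)^{2} = \left(\frac{1}{3} + 0\right)^{2} = \left(\frac{1}{3}\right)^{2} = \frac{1}{9}$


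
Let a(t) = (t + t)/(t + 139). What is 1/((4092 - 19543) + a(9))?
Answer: -74/1143365 ≈ -6.4721e-5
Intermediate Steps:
a(t) = 2*t/(139 + t) (a(t) = (2*t)/(139 + t) = 2*t/(139 + t))
1/((4092 - 19543) + a(9)) = 1/((4092 - 19543) + 2*9/(139 + 9)) = 1/(-15451 + 2*9/148) = 1/(-15451 + 2*9*(1/148)) = 1/(-15451 + 9/74) = 1/(-1143365/74) = -74/1143365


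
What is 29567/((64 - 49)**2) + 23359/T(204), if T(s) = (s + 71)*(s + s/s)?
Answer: 66883816/507375 ≈ 131.82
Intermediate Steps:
T(s) = (1 + s)*(71 + s) (T(s) = (71 + s)*(s + 1) = (71 + s)*(1 + s) = (1 + s)*(71 + s))
29567/((64 - 49)**2) + 23359/T(204) = 29567/((64 - 49)**2) + 23359/(71 + 204**2 + 72*204) = 29567/(15**2) + 23359/(71 + 41616 + 14688) = 29567/225 + 23359/56375 = 66883816/507375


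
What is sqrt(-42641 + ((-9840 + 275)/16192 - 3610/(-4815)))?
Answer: I*sqrt(17999350855904297)/649704 ≈ 206.5*I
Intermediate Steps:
sqrt(-42641 + ((-9840 + 275)/16192 - 3610/(-4815))) = sqrt(-42641 + (-9565*1/16192 - 3610*(-1/4815))) = sqrt(-42641 + (-9565/16192 + 722/963)) = sqrt(-42641 + 2479529/15592896) = sqrt(-664894198807/15592896) = I*sqrt(17999350855904297)/649704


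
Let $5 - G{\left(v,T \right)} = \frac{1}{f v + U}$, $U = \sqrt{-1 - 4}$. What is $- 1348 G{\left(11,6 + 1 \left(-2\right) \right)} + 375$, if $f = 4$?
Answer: $\frac{- 6365 \sqrt{5} + 278712 i}{\sqrt{5} - 44 i} \approx -6334.4 - 1.5529 i$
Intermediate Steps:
$U = i \sqrt{5}$ ($U = \sqrt{-5} = i \sqrt{5} \approx 2.2361 i$)
$G{\left(v,T \right)} = 5 - \frac{1}{4 v + i \sqrt{5}}$
$- 1348 G{\left(11,6 + 1 \left(-2\right) \right)} + 375 = - 1348 \frac{-1 + 20 \cdot 11 + 5 i \sqrt{5}}{4 \cdot 11 + i \sqrt{5}} + 375 = - 1348 \frac{-1 + 220 + 5 i \sqrt{5}}{44 + i \sqrt{5}} + 375 = - 1348 \frac{219 + 5 i \sqrt{5}}{44 + i \sqrt{5}} + 375 = - \frac{1348 \left(219 + 5 i \sqrt{5}\right)}{44 + i \sqrt{5}} + 375 = 375 - \frac{1348 \left(219 + 5 i \sqrt{5}\right)}{44 + i \sqrt{5}}$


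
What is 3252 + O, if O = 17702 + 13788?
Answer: 34742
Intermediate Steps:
O = 31490
3252 + O = 3252 + 31490 = 34742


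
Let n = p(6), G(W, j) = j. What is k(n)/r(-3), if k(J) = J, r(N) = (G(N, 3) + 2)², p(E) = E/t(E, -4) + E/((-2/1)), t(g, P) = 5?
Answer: -9/125 ≈ -0.072000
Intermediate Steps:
p(E) = -3*E/10 (p(E) = E/5 + E/((-2/1)) = E*(⅕) + E/((-2*1)) = E/5 + E/(-2) = E/5 + E*(-½) = E/5 - E/2 = -3*E/10)
r(N) = 25 (r(N) = (3 + 2)² = 5² = 25)
n = -9/5 (n = -3/10*6 = -9/5 ≈ -1.8000)
k(n)/r(-3) = -9/5/25 = -9/5*1/25 = -9/125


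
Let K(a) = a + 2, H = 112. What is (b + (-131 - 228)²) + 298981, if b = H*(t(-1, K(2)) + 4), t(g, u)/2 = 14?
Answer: 431446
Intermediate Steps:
K(a) = 2 + a
t(g, u) = 28 (t(g, u) = 2*14 = 28)
b = 3584 (b = 112*(28 + 4) = 112*32 = 3584)
(b + (-131 - 228)²) + 298981 = (3584 + (-131 - 228)²) + 298981 = (3584 + (-359)²) + 298981 = (3584 + 128881) + 298981 = 132465 + 298981 = 431446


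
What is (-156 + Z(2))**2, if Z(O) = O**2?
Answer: 23104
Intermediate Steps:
(-156 + Z(2))**2 = (-156 + 2**2)**2 = (-156 + 4)**2 = (-152)**2 = 23104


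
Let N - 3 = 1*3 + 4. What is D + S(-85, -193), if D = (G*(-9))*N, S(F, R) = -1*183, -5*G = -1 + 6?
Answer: -93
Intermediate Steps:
G = -1 (G = -(-1 + 6)/5 = -⅕*5 = -1)
N = 10 (N = 3 + (1*3 + 4) = 3 + (3 + 4) = 3 + 7 = 10)
S(F, R) = -183
D = 90 (D = -1*(-9)*10 = 9*10 = 90)
D + S(-85, -193) = 90 - 183 = -93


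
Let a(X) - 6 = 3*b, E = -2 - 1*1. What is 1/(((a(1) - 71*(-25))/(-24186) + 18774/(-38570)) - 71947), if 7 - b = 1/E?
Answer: -765890/55103917723 ≈ -1.3899e-5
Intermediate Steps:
E = -3 (E = -2 - 1 = -3)
b = 22/3 (b = 7 - 1/(-3) = 7 - 1*(-⅓) = 7 + ⅓ = 22/3 ≈ 7.3333)
a(X) = 28 (a(X) = 6 + 3*(22/3) = 6 + 22 = 28)
1/(((a(1) - 71*(-25))/(-24186) + 18774/(-38570)) - 71947) = 1/(((28 - 71*(-25))/(-24186) + 18774/(-38570)) - 71947) = 1/(((28 + 1775)*(-1/24186) + 18774*(-1/38570)) - 71947) = 1/((1803*(-1/24186) - 1341/2755) - 71947) = 1/((-601/8062 - 1341/2755) - 71947) = 1/(-429893/765890 - 71947) = 1/(-55103917723/765890) = -765890/55103917723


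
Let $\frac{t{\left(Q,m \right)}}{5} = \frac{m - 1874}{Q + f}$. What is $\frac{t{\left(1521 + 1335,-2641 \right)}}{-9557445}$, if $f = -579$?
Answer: $\frac{1505}{1450820151} \approx 1.0373 \cdot 10^{-6}$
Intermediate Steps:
$t{\left(Q,m \right)} = \frac{5 \left(-1874 + m\right)}{-579 + Q}$ ($t{\left(Q,m \right)} = 5 \frac{m - 1874}{Q - 579} = 5 \frac{-1874 + m}{-579 + Q} = \frac{5 \left(-1874 + m\right)}{-579 + Q}$)
$\frac{t{\left(1521 + 1335,-2641 \right)}}{-9557445} = \frac{5 \frac{1}{-579 + \left(1521 + 1335\right)} \left(-1874 - 2641\right)}{-9557445} = 5 \frac{1}{-579 + 2856} \left(-4515\right) \left(- \frac{1}{9557445}\right) = 5 \cdot \frac{1}{2277} \left(-4515\right) \left(- \frac{1}{9557445}\right) = \left(- \frac{7525}{759}\right) \left(- \frac{1}{9557445}\right) = \frac{1505}{1450820151}$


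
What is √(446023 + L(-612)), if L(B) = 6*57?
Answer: √446365 ≈ 668.11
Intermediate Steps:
L(B) = 342
√(446023 + L(-612)) = √(446023 + 342) = √446365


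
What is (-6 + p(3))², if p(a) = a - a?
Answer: 36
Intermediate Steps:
p(a) = 0
(-6 + p(3))² = (-6 + 0)² = (-6)² = 36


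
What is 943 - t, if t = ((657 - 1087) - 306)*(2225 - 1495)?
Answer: 538223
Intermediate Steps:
t = -537280 (t = (-430 - 306)*730 = -736*730 = -537280)
943 - t = 943 - 1*(-537280) = 943 + 537280 = 538223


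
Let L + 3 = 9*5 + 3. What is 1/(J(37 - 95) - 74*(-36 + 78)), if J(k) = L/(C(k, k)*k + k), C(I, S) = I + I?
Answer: -1334/4146063 ≈ -0.00032175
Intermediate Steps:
C(I, S) = 2*I
L = 45 (L = -3 + (9*5 + 3) = -3 + (45 + 3) = -3 + 48 = 45)
J(k) = 45/(k + 2*k**2) (J(k) = 45/((2*k)*k + k) = 45/(2*k**2 + k) = 45/(k + 2*k**2))
1/(J(37 - 95) - 74*(-36 + 78)) = 1/(45/((37 - 95)*(1 + 2*(37 - 95))) - 74*(-36 + 78)) = 1/(45/(-58*(1 + 2*(-58))) - 74*42) = 1/(45*(-1/58)/(1 - 116) - 3108) = 1/(45*(-1/58)/(-115) - 3108) = 1/(45*(-1/58)*(-1/115) - 3108) = 1/(9/1334 - 3108) = 1/(-4146063/1334) = -1334/4146063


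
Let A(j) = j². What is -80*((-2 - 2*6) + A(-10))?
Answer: -6880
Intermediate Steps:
-80*((-2 - 2*6) + A(-10)) = -80*((-2 - 2*6) + (-10)²) = -80*((-2 - 12) + 100) = -80*(-14 + 100) = -80*86 = -6880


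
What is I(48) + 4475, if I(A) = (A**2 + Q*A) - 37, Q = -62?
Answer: 3766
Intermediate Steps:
I(A) = -37 + A**2 - 62*A (I(A) = (A**2 - 62*A) - 37 = -37 + A**2 - 62*A)
I(48) + 4475 = (-37 + 48**2 - 62*48) + 4475 = (-37 + 2304 - 2976) + 4475 = -709 + 4475 = 3766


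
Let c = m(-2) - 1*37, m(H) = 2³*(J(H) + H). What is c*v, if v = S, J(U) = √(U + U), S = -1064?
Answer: 56392 - 17024*I ≈ 56392.0 - 17024.0*I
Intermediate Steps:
J(U) = √2*√U (J(U) = √(2*U) = √2*√U)
v = -1064
m(H) = 8*H + 8*√2*√H (m(H) = 2³*(√2*√H + H) = 8*(H + √2*√H) = 8*H + 8*√2*√H)
c = -53 + 16*I (c = (8*(-2) + 8*√2*√(-2)) - 1*37 = (-16 + 8*√2*(I*√2)) - 37 = (-16 + 16*I) - 37 = -53 + 16*I ≈ -53.0 + 16.0*I)
c*v = (-53 + 16*I)*(-1064) = 56392 - 17024*I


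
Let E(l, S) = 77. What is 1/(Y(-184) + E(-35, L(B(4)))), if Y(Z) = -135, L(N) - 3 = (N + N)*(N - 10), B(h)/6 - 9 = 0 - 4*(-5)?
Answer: -1/58 ≈ -0.017241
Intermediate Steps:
B(h) = 174 (B(h) = 54 + 6*(0 - 4*(-5)) = 54 + 6*(0 + 20) = 54 + 6*20 = 54 + 120 = 174)
L(N) = 3 + 2*N*(-10 + N) (L(N) = 3 + (N + N)*(N - 10) = 3 + (2*N)*(-10 + N) = 3 + 2*N*(-10 + N))
1/(Y(-184) + E(-35, L(B(4)))) = 1/(-135 + 77) = 1/(-58) = -1/58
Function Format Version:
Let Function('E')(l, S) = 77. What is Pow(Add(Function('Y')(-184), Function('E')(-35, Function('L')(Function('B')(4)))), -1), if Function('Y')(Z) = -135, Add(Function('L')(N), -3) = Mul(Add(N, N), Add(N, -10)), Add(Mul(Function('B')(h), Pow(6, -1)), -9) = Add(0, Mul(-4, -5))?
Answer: Rational(-1, 58) ≈ -0.017241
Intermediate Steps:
Function('B')(h) = 174 (Function('B')(h) = Add(54, Mul(6, Add(0, Mul(-4, -5)))) = Add(54, Mul(6, Add(0, 20))) = Add(54, Mul(6, 20)) = Add(54, 120) = 174)
Function('L')(N) = Add(3, Mul(2, N, Add(-10, N))) (Function('L')(N) = Add(3, Mul(Add(N, N), Add(N, -10))) = Add(3, Mul(Mul(2, N), Add(-10, N))) = Add(3, Mul(2, N, Add(-10, N))))
Pow(Add(Function('Y')(-184), Function('E')(-35, Function('L')(Function('B')(4)))), -1) = Pow(Add(-135, 77), -1) = Pow(-58, -1) = Rational(-1, 58)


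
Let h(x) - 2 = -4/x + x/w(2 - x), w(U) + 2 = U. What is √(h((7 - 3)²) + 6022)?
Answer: √24091/2 ≈ 77.606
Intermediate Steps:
w(U) = -2 + U
h(x) = 1 - 4/x (h(x) = 2 + (-4/x + x/(-2 + (2 - x))) = 2 + (-4/x + x/((-x))) = 2 + (-4/x + x*(-1/x)) = 2 + (-4/x - 1) = 2 + (-1 - 4/x) = 1 - 4/x)
√(h((7 - 3)²) + 6022) = √((-4 + (7 - 3)²)/((7 - 3)²) + 6022) = √((-4 + 4²)/(4²) + 6022) = √((-4 + 16)/16 + 6022) = √((1/16)*12 + 6022) = √(¾ + 6022) = √(24091/4) = √24091/2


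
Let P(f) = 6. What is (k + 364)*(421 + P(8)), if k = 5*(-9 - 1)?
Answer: 134078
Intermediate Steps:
k = -50 (k = 5*(-10) = -50)
(k + 364)*(421 + P(8)) = (-50 + 364)*(421 + 6) = 314*427 = 134078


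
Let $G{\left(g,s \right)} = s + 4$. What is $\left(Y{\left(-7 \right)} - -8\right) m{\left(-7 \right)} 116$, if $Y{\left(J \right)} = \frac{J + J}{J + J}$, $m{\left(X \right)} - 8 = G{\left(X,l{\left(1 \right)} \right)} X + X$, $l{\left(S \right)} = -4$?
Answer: $1044$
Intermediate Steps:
$G{\left(g,s \right)} = 4 + s$
$m{\left(X \right)} = 8 + X$ ($m{\left(X \right)} = 8 + \left(\left(4 - 4\right) X + X\right) = 8 + \left(0 X + X\right) = 8 + \left(0 + X\right) = 8 + X$)
$Y{\left(J \right)} = 1$ ($Y{\left(J \right)} = \frac{2 J}{2 J} = 2 J \frac{1}{2 J} = 1$)
$\left(Y{\left(-7 \right)} - -8\right) m{\left(-7 \right)} 116 = \left(1 - -8\right) \left(8 - 7\right) 116 = \left(1 + 8\right) 1 \cdot 116 = 9 \cdot 1 \cdot 116 = 9 \cdot 116 = 1044$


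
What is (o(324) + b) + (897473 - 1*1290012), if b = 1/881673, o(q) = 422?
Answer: -345718971740/881673 ≈ -3.9212e+5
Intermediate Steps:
b = 1/881673 ≈ 1.1342e-6
(o(324) + b) + (897473 - 1*1290012) = (422 + 1/881673) + (897473 - 1*1290012) = 372066007/881673 + (897473 - 1290012) = 372066007/881673 - 392539 = -345718971740/881673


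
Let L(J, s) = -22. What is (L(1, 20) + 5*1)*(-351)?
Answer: 5967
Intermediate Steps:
(L(1, 20) + 5*1)*(-351) = (-22 + 5*1)*(-351) = (-22 + 5)*(-351) = -17*(-351) = 5967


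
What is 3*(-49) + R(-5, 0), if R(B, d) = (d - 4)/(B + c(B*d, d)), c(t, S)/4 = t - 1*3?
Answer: -2495/17 ≈ -146.76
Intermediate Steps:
c(t, S) = -12 + 4*t (c(t, S) = 4*(t - 1*3) = 4*(t - 3) = 4*(-3 + t) = -12 + 4*t)
R(B, d) = (-4 + d)/(-12 + B + 4*B*d) (R(B, d) = (d - 4)/(B + (-12 + 4*(B*d))) = (-4 + d)/(B + (-12 + 4*B*d)) = (-4 + d)/(-12 + B + 4*B*d))
3*(-49) + R(-5, 0) = 3*(-49) + (-4 + 0)/(-12 - 5 + 4*(-5)*0) = -147 - 4/(-12 - 5 + 0) = -147 - 4/(-17) = -147 - 1/17*(-4) = -147 + 4/17 = -2495/17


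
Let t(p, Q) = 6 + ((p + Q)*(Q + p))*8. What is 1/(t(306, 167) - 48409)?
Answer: 1/1741429 ≈ 5.7424e-7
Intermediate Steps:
t(p, Q) = 6 + 8*(Q + p)**2 (t(p, Q) = 6 + ((Q + p)*(Q + p))*8 = 6 + (Q + p)**2*8 = 6 + 8*(Q + p)**2)
1/(t(306, 167) - 48409) = 1/((6 + 8*(167 + 306)**2) - 48409) = 1/((6 + 8*473**2) - 48409) = 1/((6 + 8*223729) - 48409) = 1/((6 + 1789832) - 48409) = 1/(1789838 - 48409) = 1/1741429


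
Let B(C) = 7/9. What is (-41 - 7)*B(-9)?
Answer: -112/3 ≈ -37.333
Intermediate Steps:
B(C) = 7/9 (B(C) = 7*(⅑) = 7/9)
(-41 - 7)*B(-9) = (-41 - 7)*(7/9) = -48*7/9 = -112/3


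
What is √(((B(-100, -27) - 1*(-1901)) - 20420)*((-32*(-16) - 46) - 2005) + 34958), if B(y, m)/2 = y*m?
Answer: √20225099 ≈ 4497.2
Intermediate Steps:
B(y, m) = 2*m*y (B(y, m) = 2*(y*m) = 2*(m*y) = 2*m*y)
√(((B(-100, -27) - 1*(-1901)) - 20420)*((-32*(-16) - 46) - 2005) + 34958) = √(((2*(-27)*(-100) - 1*(-1901)) - 20420)*((-32*(-16) - 46) - 2005) + 34958) = √(((5400 + 1901) - 20420)*((512 - 46) - 2005) + 34958) = √((7301 - 20420)*(466 - 2005) + 34958) = √(-13119*(-1539) + 34958) = √(20190141 + 34958) = √20225099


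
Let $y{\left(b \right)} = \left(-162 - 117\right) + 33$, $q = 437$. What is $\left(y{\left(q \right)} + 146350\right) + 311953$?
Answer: $458057$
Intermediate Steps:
$y{\left(b \right)} = -246$ ($y{\left(b \right)} = -279 + 33 = -246$)
$\left(y{\left(q \right)} + 146350\right) + 311953 = \left(-246 + 146350\right) + 311953 = 146104 + 311953 = 458057$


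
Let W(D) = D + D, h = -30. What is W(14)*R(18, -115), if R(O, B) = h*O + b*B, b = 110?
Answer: -369320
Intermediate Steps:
R(O, B) = -30*O + 110*B
W(D) = 2*D
W(14)*R(18, -115) = (2*14)*(-30*18 + 110*(-115)) = 28*(-540 - 12650) = 28*(-13190) = -369320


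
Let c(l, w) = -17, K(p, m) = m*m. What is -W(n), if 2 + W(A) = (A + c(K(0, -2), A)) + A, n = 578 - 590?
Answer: 43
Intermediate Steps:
K(p, m) = m²
n = -12
W(A) = -19 + 2*A (W(A) = -2 + ((A - 17) + A) = -2 + ((-17 + A) + A) = -2 + (-17 + 2*A) = -19 + 2*A)
-W(n) = -(-19 + 2*(-12)) = -(-19 - 24) = -1*(-43) = 43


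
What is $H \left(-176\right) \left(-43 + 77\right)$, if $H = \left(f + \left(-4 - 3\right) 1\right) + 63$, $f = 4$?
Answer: $-359040$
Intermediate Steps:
$H = 60$ ($H = \left(4 + \left(-4 - 3\right) 1\right) + 63 = \left(4 - 7\right) + 63 = -3 + 63 = 60$)
$H \left(-176\right) \left(-43 + 77\right) = 60 \left(-176\right) \left(-43 + 77\right) = \left(-10560\right) 34 = -359040$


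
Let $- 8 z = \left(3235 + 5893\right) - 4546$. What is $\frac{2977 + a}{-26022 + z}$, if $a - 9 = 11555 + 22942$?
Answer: $- \frac{149932}{106379} \approx -1.4094$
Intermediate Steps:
$a = 34506$ ($a = 9 + \left(11555 + 22942\right) = 9 + 34497 = 34506$)
$z = - \frac{2291}{4}$ ($z = - \frac{\left(3235 + 5893\right) - 4546}{8} = - \frac{9128 - 4546}{8} = \left(- \frac{1}{8}\right) 4582 = - \frac{2291}{4} \approx -572.75$)
$\frac{2977 + a}{-26022 + z} = \frac{2977 + 34506}{-26022 - \frac{2291}{4}} = \frac{37483}{- \frac{106379}{4}} = 37483 \left(- \frac{4}{106379}\right) = - \frac{149932}{106379}$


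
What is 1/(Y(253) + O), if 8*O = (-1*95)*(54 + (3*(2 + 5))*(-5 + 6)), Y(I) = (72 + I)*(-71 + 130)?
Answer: 8/146275 ≈ 5.4692e-5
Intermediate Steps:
Y(I) = 4248 + 59*I (Y(I) = (72 + I)*59 = 4248 + 59*I)
O = -7125/8 (O = ((-1*95)*(54 + (3*(2 + 5))*(-5 + 6)))/8 = (-95*(54 + (3*7)*1))/8 = (-95*(54 + 21*1))/8 = (-95*(54 + 21))/8 = (-95*75)/8 = (⅛)*(-7125) = -7125/8 ≈ -890.63)
1/(Y(253) + O) = 1/((4248 + 59*253) - 7125/8) = 1/((4248 + 14927) - 7125/8) = 1/(19175 - 7125/8) = 1/(146275/8) = 8/146275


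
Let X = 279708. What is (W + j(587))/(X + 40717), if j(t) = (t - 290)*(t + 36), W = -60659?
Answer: 124372/320425 ≈ 0.38815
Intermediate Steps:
j(t) = (-290 + t)*(36 + t)
(W + j(587))/(X + 40717) = (-60659 + (-10440 + 587**2 - 254*587))/(279708 + 40717) = (-60659 + (-10440 + 344569 - 149098))/320425 = (-60659 + 185031)*(1/320425) = 124372*(1/320425) = 124372/320425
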